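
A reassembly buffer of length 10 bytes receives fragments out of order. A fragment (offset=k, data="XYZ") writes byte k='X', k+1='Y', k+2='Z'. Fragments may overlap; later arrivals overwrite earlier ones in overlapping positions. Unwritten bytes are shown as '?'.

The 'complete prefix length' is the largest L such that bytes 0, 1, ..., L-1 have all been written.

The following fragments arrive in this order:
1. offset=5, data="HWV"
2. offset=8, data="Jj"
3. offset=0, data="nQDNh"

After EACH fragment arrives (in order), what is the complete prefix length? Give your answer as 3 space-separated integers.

Fragment 1: offset=5 data="HWV" -> buffer=?????HWV?? -> prefix_len=0
Fragment 2: offset=8 data="Jj" -> buffer=?????HWVJj -> prefix_len=0
Fragment 3: offset=0 data="nQDNh" -> buffer=nQDNhHWVJj -> prefix_len=10

Answer: 0 0 10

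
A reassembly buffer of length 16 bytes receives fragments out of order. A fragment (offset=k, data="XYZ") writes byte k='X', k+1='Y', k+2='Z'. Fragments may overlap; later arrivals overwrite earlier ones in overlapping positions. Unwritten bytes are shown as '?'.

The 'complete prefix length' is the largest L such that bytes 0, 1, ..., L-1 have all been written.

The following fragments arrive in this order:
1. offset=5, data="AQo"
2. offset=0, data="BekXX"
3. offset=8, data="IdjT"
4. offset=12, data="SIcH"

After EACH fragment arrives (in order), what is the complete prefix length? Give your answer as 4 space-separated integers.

Fragment 1: offset=5 data="AQo" -> buffer=?????AQo???????? -> prefix_len=0
Fragment 2: offset=0 data="BekXX" -> buffer=BekXXAQo???????? -> prefix_len=8
Fragment 3: offset=8 data="IdjT" -> buffer=BekXXAQoIdjT???? -> prefix_len=12
Fragment 4: offset=12 data="SIcH" -> buffer=BekXXAQoIdjTSIcH -> prefix_len=16

Answer: 0 8 12 16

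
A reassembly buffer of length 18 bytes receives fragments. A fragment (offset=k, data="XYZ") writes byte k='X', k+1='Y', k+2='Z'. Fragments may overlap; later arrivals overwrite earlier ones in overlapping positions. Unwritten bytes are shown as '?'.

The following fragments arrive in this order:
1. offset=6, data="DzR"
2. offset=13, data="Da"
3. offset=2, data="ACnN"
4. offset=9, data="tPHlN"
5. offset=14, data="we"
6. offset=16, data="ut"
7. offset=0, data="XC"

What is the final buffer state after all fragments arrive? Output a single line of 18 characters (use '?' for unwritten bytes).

Answer: XCACnNDzRtPHlNweut

Derivation:
Fragment 1: offset=6 data="DzR" -> buffer=??????DzR?????????
Fragment 2: offset=13 data="Da" -> buffer=??????DzR????Da???
Fragment 3: offset=2 data="ACnN" -> buffer=??ACnNDzR????Da???
Fragment 4: offset=9 data="tPHlN" -> buffer=??ACnNDzRtPHlNa???
Fragment 5: offset=14 data="we" -> buffer=??ACnNDzRtPHlNwe??
Fragment 6: offset=16 data="ut" -> buffer=??ACnNDzRtPHlNweut
Fragment 7: offset=0 data="XC" -> buffer=XCACnNDzRtPHlNweut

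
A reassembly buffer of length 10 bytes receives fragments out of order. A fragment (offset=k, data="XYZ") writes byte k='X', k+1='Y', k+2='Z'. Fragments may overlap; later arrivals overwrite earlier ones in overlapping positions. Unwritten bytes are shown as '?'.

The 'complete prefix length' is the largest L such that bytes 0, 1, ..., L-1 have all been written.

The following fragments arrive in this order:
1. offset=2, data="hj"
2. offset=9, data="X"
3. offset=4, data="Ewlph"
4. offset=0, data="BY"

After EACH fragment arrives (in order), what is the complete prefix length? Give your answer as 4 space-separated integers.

Fragment 1: offset=2 data="hj" -> buffer=??hj?????? -> prefix_len=0
Fragment 2: offset=9 data="X" -> buffer=??hj?????X -> prefix_len=0
Fragment 3: offset=4 data="Ewlph" -> buffer=??hjEwlphX -> prefix_len=0
Fragment 4: offset=0 data="BY" -> buffer=BYhjEwlphX -> prefix_len=10

Answer: 0 0 0 10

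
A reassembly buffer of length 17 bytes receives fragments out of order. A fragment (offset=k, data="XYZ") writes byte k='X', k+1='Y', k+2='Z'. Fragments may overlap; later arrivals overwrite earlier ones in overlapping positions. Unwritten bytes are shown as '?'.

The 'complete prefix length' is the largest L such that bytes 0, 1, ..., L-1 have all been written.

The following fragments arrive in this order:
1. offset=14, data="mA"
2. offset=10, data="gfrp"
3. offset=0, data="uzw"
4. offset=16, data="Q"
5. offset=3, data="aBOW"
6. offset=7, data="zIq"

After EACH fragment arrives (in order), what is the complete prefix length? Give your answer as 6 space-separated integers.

Fragment 1: offset=14 data="mA" -> buffer=??????????????mA? -> prefix_len=0
Fragment 2: offset=10 data="gfrp" -> buffer=??????????gfrpmA? -> prefix_len=0
Fragment 3: offset=0 data="uzw" -> buffer=uzw???????gfrpmA? -> prefix_len=3
Fragment 4: offset=16 data="Q" -> buffer=uzw???????gfrpmAQ -> prefix_len=3
Fragment 5: offset=3 data="aBOW" -> buffer=uzwaBOW???gfrpmAQ -> prefix_len=7
Fragment 6: offset=7 data="zIq" -> buffer=uzwaBOWzIqgfrpmAQ -> prefix_len=17

Answer: 0 0 3 3 7 17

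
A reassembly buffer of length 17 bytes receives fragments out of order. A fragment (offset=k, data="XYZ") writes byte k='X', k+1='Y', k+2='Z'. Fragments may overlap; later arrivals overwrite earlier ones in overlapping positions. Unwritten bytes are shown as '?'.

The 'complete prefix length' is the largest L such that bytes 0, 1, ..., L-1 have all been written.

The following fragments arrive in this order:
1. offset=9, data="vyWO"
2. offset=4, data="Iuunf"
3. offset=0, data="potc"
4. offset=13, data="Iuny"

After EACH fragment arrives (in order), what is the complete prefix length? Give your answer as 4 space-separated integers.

Answer: 0 0 13 17

Derivation:
Fragment 1: offset=9 data="vyWO" -> buffer=?????????vyWO???? -> prefix_len=0
Fragment 2: offset=4 data="Iuunf" -> buffer=????IuunfvyWO???? -> prefix_len=0
Fragment 3: offset=0 data="potc" -> buffer=potcIuunfvyWO???? -> prefix_len=13
Fragment 4: offset=13 data="Iuny" -> buffer=potcIuunfvyWOIuny -> prefix_len=17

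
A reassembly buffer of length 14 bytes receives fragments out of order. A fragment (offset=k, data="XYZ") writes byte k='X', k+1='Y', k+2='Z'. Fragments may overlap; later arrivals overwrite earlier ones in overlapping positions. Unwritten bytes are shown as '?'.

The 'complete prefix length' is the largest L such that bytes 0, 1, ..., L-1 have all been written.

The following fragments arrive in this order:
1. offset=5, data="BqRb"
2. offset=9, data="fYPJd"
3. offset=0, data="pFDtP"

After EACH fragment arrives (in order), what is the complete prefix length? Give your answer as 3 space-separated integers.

Fragment 1: offset=5 data="BqRb" -> buffer=?????BqRb????? -> prefix_len=0
Fragment 2: offset=9 data="fYPJd" -> buffer=?????BqRbfYPJd -> prefix_len=0
Fragment 3: offset=0 data="pFDtP" -> buffer=pFDtPBqRbfYPJd -> prefix_len=14

Answer: 0 0 14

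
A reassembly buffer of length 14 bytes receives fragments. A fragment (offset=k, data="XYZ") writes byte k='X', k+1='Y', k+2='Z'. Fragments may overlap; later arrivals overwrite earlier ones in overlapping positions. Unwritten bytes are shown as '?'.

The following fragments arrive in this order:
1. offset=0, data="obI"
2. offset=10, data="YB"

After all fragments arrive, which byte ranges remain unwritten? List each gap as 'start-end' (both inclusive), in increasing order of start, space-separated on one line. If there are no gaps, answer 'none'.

Answer: 3-9 12-13

Derivation:
Fragment 1: offset=0 len=3
Fragment 2: offset=10 len=2
Gaps: 3-9 12-13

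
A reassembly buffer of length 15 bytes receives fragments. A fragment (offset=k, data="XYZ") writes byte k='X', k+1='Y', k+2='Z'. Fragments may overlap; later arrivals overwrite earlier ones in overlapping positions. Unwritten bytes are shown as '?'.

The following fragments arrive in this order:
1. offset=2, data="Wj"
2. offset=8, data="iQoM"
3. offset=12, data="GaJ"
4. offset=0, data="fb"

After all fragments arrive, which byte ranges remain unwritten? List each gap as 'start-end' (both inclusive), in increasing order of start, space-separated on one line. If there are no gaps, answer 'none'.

Answer: 4-7

Derivation:
Fragment 1: offset=2 len=2
Fragment 2: offset=8 len=4
Fragment 3: offset=12 len=3
Fragment 4: offset=0 len=2
Gaps: 4-7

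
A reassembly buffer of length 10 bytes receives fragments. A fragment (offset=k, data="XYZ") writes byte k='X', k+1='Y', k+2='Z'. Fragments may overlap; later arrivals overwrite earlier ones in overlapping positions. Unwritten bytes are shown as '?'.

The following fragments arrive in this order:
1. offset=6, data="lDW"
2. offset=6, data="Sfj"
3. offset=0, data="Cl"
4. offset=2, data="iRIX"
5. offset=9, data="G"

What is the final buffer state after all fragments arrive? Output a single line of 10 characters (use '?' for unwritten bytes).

Fragment 1: offset=6 data="lDW" -> buffer=??????lDW?
Fragment 2: offset=6 data="Sfj" -> buffer=??????Sfj?
Fragment 3: offset=0 data="Cl" -> buffer=Cl????Sfj?
Fragment 4: offset=2 data="iRIX" -> buffer=CliRIXSfj?
Fragment 5: offset=9 data="G" -> buffer=CliRIXSfjG

Answer: CliRIXSfjG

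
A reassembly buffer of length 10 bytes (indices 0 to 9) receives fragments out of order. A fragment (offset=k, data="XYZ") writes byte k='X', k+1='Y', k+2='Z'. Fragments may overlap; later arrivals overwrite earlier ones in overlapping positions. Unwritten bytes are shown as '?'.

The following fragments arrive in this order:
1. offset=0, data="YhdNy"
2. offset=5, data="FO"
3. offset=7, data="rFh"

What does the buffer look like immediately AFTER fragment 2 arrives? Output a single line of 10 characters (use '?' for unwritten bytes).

Answer: YhdNyFO???

Derivation:
Fragment 1: offset=0 data="YhdNy" -> buffer=YhdNy?????
Fragment 2: offset=5 data="FO" -> buffer=YhdNyFO???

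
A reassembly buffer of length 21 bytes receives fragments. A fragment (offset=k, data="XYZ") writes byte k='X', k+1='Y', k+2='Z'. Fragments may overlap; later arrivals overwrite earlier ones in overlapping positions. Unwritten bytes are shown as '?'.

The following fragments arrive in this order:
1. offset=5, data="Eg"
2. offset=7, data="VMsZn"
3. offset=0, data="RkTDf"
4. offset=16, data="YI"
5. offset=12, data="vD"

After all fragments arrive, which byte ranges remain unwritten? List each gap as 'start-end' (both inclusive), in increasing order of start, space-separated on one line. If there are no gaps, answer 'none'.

Answer: 14-15 18-20

Derivation:
Fragment 1: offset=5 len=2
Fragment 2: offset=7 len=5
Fragment 3: offset=0 len=5
Fragment 4: offset=16 len=2
Fragment 5: offset=12 len=2
Gaps: 14-15 18-20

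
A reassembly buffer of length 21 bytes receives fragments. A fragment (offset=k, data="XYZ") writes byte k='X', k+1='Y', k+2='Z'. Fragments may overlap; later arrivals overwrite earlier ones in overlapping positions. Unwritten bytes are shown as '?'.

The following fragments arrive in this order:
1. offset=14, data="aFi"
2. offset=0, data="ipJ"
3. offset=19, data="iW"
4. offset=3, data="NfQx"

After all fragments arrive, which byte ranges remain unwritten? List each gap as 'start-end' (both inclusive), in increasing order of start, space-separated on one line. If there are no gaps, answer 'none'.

Answer: 7-13 17-18

Derivation:
Fragment 1: offset=14 len=3
Fragment 2: offset=0 len=3
Fragment 3: offset=19 len=2
Fragment 4: offset=3 len=4
Gaps: 7-13 17-18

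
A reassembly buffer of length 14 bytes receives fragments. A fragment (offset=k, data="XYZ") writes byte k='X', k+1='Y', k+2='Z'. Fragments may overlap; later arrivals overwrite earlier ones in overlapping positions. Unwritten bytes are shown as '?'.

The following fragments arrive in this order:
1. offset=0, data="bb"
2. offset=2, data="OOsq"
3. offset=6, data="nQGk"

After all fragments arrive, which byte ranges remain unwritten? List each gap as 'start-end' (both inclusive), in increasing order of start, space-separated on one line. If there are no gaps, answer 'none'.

Answer: 10-13

Derivation:
Fragment 1: offset=0 len=2
Fragment 2: offset=2 len=4
Fragment 3: offset=6 len=4
Gaps: 10-13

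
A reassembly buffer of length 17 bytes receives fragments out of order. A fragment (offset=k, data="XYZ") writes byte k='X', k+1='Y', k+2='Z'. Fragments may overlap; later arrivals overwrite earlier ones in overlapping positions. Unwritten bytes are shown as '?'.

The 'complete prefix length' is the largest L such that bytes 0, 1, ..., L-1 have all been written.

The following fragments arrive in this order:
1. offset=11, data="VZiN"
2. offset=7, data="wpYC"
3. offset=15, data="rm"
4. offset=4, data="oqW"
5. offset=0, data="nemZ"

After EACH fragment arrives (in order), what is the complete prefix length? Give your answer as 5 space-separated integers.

Fragment 1: offset=11 data="VZiN" -> buffer=???????????VZiN?? -> prefix_len=0
Fragment 2: offset=7 data="wpYC" -> buffer=???????wpYCVZiN?? -> prefix_len=0
Fragment 3: offset=15 data="rm" -> buffer=???????wpYCVZiNrm -> prefix_len=0
Fragment 4: offset=4 data="oqW" -> buffer=????oqWwpYCVZiNrm -> prefix_len=0
Fragment 5: offset=0 data="nemZ" -> buffer=nemZoqWwpYCVZiNrm -> prefix_len=17

Answer: 0 0 0 0 17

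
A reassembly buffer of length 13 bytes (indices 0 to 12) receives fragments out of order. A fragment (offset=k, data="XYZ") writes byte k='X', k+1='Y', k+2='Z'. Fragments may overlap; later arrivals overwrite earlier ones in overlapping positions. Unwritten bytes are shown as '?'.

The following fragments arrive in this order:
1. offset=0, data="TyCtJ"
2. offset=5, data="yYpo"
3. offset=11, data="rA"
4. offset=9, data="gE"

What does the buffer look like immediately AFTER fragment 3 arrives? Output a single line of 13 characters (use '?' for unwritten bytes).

Fragment 1: offset=0 data="TyCtJ" -> buffer=TyCtJ????????
Fragment 2: offset=5 data="yYpo" -> buffer=TyCtJyYpo????
Fragment 3: offset=11 data="rA" -> buffer=TyCtJyYpo??rA

Answer: TyCtJyYpo??rA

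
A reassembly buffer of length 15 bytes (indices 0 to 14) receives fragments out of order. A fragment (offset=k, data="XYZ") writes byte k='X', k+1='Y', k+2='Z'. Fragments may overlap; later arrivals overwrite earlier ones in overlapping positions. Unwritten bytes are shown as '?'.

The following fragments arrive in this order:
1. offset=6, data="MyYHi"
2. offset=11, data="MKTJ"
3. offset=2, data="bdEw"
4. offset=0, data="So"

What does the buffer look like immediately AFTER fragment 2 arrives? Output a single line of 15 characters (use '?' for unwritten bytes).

Fragment 1: offset=6 data="MyYHi" -> buffer=??????MyYHi????
Fragment 2: offset=11 data="MKTJ" -> buffer=??????MyYHiMKTJ

Answer: ??????MyYHiMKTJ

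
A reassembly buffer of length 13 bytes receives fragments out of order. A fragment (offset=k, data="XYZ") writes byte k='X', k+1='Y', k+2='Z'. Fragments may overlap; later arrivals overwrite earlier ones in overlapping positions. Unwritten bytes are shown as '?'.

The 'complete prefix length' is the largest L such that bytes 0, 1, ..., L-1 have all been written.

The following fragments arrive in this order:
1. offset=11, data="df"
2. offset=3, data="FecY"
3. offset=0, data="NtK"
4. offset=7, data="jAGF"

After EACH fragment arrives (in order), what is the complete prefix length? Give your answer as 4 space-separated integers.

Answer: 0 0 7 13

Derivation:
Fragment 1: offset=11 data="df" -> buffer=???????????df -> prefix_len=0
Fragment 2: offset=3 data="FecY" -> buffer=???FecY????df -> prefix_len=0
Fragment 3: offset=0 data="NtK" -> buffer=NtKFecY????df -> prefix_len=7
Fragment 4: offset=7 data="jAGF" -> buffer=NtKFecYjAGFdf -> prefix_len=13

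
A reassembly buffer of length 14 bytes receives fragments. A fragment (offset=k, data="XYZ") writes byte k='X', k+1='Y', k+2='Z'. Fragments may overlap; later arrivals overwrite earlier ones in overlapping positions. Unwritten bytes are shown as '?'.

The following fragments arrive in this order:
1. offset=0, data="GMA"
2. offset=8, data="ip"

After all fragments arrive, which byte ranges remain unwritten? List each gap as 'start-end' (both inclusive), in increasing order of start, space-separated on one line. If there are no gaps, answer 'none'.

Answer: 3-7 10-13

Derivation:
Fragment 1: offset=0 len=3
Fragment 2: offset=8 len=2
Gaps: 3-7 10-13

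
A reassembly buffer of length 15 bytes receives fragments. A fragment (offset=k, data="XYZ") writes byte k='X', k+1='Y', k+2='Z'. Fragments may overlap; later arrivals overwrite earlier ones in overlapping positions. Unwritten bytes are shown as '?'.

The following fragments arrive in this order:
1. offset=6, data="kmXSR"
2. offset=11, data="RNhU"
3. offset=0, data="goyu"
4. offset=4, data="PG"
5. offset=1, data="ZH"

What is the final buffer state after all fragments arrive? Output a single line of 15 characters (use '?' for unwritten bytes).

Fragment 1: offset=6 data="kmXSR" -> buffer=??????kmXSR????
Fragment 2: offset=11 data="RNhU" -> buffer=??????kmXSRRNhU
Fragment 3: offset=0 data="goyu" -> buffer=goyu??kmXSRRNhU
Fragment 4: offset=4 data="PG" -> buffer=goyuPGkmXSRRNhU
Fragment 5: offset=1 data="ZH" -> buffer=gZHuPGkmXSRRNhU

Answer: gZHuPGkmXSRRNhU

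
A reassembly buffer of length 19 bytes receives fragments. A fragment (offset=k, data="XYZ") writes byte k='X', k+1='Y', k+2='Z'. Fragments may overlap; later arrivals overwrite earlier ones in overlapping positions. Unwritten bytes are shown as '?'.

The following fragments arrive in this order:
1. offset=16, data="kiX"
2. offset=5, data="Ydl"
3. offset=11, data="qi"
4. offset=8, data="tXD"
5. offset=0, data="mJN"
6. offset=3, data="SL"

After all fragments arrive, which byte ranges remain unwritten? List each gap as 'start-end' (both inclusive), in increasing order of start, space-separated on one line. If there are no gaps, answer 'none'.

Fragment 1: offset=16 len=3
Fragment 2: offset=5 len=3
Fragment 3: offset=11 len=2
Fragment 4: offset=8 len=3
Fragment 5: offset=0 len=3
Fragment 6: offset=3 len=2
Gaps: 13-15

Answer: 13-15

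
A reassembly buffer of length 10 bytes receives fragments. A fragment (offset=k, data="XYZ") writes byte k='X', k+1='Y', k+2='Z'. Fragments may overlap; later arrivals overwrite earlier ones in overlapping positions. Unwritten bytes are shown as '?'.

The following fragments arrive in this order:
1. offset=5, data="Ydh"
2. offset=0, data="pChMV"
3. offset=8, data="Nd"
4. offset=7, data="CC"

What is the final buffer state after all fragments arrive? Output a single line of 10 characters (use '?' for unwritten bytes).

Answer: pChMVYdCCd

Derivation:
Fragment 1: offset=5 data="Ydh" -> buffer=?????Ydh??
Fragment 2: offset=0 data="pChMV" -> buffer=pChMVYdh??
Fragment 3: offset=8 data="Nd" -> buffer=pChMVYdhNd
Fragment 4: offset=7 data="CC" -> buffer=pChMVYdCCd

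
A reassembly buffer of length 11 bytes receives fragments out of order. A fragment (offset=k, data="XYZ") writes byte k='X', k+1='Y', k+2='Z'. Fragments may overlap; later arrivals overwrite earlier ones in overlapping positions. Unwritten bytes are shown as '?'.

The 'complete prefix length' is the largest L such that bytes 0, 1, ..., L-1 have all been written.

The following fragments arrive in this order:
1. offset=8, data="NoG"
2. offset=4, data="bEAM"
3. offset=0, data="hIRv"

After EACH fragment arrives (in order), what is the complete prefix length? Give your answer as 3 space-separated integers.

Fragment 1: offset=8 data="NoG" -> buffer=????????NoG -> prefix_len=0
Fragment 2: offset=4 data="bEAM" -> buffer=????bEAMNoG -> prefix_len=0
Fragment 3: offset=0 data="hIRv" -> buffer=hIRvbEAMNoG -> prefix_len=11

Answer: 0 0 11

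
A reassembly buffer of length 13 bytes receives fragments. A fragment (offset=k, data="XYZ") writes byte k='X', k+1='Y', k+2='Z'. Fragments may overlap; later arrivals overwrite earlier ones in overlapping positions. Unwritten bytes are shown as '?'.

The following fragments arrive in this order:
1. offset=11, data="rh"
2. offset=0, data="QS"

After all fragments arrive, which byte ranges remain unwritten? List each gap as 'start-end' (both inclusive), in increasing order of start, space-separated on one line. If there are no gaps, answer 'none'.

Fragment 1: offset=11 len=2
Fragment 2: offset=0 len=2
Gaps: 2-10

Answer: 2-10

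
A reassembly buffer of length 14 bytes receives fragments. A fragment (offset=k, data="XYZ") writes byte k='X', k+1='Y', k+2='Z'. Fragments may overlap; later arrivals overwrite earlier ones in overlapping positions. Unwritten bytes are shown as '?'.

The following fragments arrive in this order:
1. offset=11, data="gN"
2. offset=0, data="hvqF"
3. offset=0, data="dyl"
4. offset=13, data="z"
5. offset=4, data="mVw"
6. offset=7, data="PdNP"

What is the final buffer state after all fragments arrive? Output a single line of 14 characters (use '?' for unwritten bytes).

Fragment 1: offset=11 data="gN" -> buffer=???????????gN?
Fragment 2: offset=0 data="hvqF" -> buffer=hvqF???????gN?
Fragment 3: offset=0 data="dyl" -> buffer=dylF???????gN?
Fragment 4: offset=13 data="z" -> buffer=dylF???????gNz
Fragment 5: offset=4 data="mVw" -> buffer=dylFmVw????gNz
Fragment 6: offset=7 data="PdNP" -> buffer=dylFmVwPdNPgNz

Answer: dylFmVwPdNPgNz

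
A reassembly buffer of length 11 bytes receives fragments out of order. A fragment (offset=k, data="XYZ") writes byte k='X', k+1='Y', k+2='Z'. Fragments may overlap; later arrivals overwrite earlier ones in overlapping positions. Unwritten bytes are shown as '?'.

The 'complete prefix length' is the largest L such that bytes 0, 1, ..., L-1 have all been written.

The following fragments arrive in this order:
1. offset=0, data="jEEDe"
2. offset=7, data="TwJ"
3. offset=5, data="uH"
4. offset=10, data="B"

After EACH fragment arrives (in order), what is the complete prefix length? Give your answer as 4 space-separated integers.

Answer: 5 5 10 11

Derivation:
Fragment 1: offset=0 data="jEEDe" -> buffer=jEEDe?????? -> prefix_len=5
Fragment 2: offset=7 data="TwJ" -> buffer=jEEDe??TwJ? -> prefix_len=5
Fragment 3: offset=5 data="uH" -> buffer=jEEDeuHTwJ? -> prefix_len=10
Fragment 4: offset=10 data="B" -> buffer=jEEDeuHTwJB -> prefix_len=11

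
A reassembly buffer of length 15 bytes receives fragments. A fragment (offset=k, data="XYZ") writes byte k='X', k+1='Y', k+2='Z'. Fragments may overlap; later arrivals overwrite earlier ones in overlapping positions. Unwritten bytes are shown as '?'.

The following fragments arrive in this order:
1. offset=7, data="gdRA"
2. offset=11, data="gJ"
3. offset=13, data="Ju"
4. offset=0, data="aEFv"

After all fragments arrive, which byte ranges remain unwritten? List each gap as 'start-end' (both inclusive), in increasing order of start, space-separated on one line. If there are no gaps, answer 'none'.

Fragment 1: offset=7 len=4
Fragment 2: offset=11 len=2
Fragment 3: offset=13 len=2
Fragment 4: offset=0 len=4
Gaps: 4-6

Answer: 4-6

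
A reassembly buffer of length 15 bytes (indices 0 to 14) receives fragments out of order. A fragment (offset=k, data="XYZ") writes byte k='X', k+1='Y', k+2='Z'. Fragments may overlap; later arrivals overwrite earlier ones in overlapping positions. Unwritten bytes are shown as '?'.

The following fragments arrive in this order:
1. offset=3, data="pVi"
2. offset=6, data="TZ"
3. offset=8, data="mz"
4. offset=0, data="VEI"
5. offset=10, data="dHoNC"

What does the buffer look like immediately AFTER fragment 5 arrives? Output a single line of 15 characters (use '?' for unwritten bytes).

Answer: VEIpViTZmzdHoNC

Derivation:
Fragment 1: offset=3 data="pVi" -> buffer=???pVi?????????
Fragment 2: offset=6 data="TZ" -> buffer=???pViTZ???????
Fragment 3: offset=8 data="mz" -> buffer=???pViTZmz?????
Fragment 4: offset=0 data="VEI" -> buffer=VEIpViTZmz?????
Fragment 5: offset=10 data="dHoNC" -> buffer=VEIpViTZmzdHoNC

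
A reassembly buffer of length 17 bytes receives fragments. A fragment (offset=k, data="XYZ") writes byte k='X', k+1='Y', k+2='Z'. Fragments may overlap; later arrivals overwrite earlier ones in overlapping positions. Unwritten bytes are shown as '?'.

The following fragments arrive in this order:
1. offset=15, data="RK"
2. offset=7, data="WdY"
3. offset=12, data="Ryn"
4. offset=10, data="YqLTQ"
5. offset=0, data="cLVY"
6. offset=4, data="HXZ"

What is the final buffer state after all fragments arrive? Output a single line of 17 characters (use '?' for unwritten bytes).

Fragment 1: offset=15 data="RK" -> buffer=???????????????RK
Fragment 2: offset=7 data="WdY" -> buffer=???????WdY?????RK
Fragment 3: offset=12 data="Ryn" -> buffer=???????WdY??RynRK
Fragment 4: offset=10 data="YqLTQ" -> buffer=???????WdYYqLTQRK
Fragment 5: offset=0 data="cLVY" -> buffer=cLVY???WdYYqLTQRK
Fragment 6: offset=4 data="HXZ" -> buffer=cLVYHXZWdYYqLTQRK

Answer: cLVYHXZWdYYqLTQRK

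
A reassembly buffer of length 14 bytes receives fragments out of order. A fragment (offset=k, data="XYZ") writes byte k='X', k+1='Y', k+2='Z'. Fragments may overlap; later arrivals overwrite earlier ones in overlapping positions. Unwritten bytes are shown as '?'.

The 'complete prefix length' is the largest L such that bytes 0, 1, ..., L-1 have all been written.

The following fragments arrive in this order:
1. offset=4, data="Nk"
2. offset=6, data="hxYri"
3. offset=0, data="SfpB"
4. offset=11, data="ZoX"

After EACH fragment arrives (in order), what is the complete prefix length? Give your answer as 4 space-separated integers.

Fragment 1: offset=4 data="Nk" -> buffer=????Nk???????? -> prefix_len=0
Fragment 2: offset=6 data="hxYri" -> buffer=????NkhxYri??? -> prefix_len=0
Fragment 3: offset=0 data="SfpB" -> buffer=SfpBNkhxYri??? -> prefix_len=11
Fragment 4: offset=11 data="ZoX" -> buffer=SfpBNkhxYriZoX -> prefix_len=14

Answer: 0 0 11 14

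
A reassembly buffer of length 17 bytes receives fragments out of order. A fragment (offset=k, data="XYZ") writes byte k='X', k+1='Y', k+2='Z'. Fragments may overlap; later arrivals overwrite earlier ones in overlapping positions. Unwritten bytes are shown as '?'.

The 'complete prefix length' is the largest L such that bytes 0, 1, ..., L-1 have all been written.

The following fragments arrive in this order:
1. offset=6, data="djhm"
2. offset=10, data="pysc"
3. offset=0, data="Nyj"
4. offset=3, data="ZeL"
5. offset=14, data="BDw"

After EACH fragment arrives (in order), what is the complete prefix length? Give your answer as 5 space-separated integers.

Fragment 1: offset=6 data="djhm" -> buffer=??????djhm??????? -> prefix_len=0
Fragment 2: offset=10 data="pysc" -> buffer=??????djhmpysc??? -> prefix_len=0
Fragment 3: offset=0 data="Nyj" -> buffer=Nyj???djhmpysc??? -> prefix_len=3
Fragment 4: offset=3 data="ZeL" -> buffer=NyjZeLdjhmpysc??? -> prefix_len=14
Fragment 5: offset=14 data="BDw" -> buffer=NyjZeLdjhmpyscBDw -> prefix_len=17

Answer: 0 0 3 14 17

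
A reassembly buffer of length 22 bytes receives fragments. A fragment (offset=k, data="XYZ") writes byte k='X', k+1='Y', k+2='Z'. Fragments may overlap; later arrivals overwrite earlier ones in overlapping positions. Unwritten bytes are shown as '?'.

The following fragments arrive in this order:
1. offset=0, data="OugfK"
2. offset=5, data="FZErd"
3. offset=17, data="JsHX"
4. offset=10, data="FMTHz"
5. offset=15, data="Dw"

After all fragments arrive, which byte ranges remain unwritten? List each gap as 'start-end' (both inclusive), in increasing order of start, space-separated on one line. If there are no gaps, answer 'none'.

Answer: 21-21

Derivation:
Fragment 1: offset=0 len=5
Fragment 2: offset=5 len=5
Fragment 3: offset=17 len=4
Fragment 4: offset=10 len=5
Fragment 5: offset=15 len=2
Gaps: 21-21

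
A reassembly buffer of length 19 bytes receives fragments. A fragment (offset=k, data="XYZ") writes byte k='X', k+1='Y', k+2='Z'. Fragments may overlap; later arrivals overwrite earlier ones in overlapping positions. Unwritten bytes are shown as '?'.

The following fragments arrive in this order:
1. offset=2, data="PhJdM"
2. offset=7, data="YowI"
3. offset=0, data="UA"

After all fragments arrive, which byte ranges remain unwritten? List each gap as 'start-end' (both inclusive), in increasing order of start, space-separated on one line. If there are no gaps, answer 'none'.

Fragment 1: offset=2 len=5
Fragment 2: offset=7 len=4
Fragment 3: offset=0 len=2
Gaps: 11-18

Answer: 11-18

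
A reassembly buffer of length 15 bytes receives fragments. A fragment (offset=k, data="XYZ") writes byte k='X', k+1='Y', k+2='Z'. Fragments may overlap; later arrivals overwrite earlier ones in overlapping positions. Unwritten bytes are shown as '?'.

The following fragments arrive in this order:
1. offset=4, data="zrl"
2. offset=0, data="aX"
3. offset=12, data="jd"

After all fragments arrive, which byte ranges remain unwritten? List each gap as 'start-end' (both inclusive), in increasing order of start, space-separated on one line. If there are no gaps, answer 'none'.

Fragment 1: offset=4 len=3
Fragment 2: offset=0 len=2
Fragment 3: offset=12 len=2
Gaps: 2-3 7-11 14-14

Answer: 2-3 7-11 14-14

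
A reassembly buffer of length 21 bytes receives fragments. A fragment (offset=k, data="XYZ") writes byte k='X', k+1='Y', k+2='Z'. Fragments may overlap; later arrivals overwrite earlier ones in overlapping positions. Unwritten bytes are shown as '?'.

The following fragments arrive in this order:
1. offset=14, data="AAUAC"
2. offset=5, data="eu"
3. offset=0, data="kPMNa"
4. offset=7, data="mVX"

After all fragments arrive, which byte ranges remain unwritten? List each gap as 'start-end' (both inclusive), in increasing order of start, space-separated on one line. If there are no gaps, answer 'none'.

Answer: 10-13 19-20

Derivation:
Fragment 1: offset=14 len=5
Fragment 2: offset=5 len=2
Fragment 3: offset=0 len=5
Fragment 4: offset=7 len=3
Gaps: 10-13 19-20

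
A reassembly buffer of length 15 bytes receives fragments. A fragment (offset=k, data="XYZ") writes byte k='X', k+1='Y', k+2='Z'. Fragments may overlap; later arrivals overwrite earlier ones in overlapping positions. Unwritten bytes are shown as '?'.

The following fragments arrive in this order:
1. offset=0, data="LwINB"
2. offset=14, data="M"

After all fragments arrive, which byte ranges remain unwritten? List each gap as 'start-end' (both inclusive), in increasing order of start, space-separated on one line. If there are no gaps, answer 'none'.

Fragment 1: offset=0 len=5
Fragment 2: offset=14 len=1
Gaps: 5-13

Answer: 5-13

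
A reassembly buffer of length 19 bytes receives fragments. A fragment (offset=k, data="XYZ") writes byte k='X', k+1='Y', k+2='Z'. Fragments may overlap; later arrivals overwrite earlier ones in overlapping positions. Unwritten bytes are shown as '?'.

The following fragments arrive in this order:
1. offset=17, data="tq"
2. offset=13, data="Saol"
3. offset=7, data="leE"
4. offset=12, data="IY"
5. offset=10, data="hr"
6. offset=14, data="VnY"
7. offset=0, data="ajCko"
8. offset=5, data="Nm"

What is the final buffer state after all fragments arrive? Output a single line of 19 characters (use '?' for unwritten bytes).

Answer: ajCkoNmleEhrIYVnYtq

Derivation:
Fragment 1: offset=17 data="tq" -> buffer=?????????????????tq
Fragment 2: offset=13 data="Saol" -> buffer=?????????????Saoltq
Fragment 3: offset=7 data="leE" -> buffer=???????leE???Saoltq
Fragment 4: offset=12 data="IY" -> buffer=???????leE??IYaoltq
Fragment 5: offset=10 data="hr" -> buffer=???????leEhrIYaoltq
Fragment 6: offset=14 data="VnY" -> buffer=???????leEhrIYVnYtq
Fragment 7: offset=0 data="ajCko" -> buffer=ajCko??leEhrIYVnYtq
Fragment 8: offset=5 data="Nm" -> buffer=ajCkoNmleEhrIYVnYtq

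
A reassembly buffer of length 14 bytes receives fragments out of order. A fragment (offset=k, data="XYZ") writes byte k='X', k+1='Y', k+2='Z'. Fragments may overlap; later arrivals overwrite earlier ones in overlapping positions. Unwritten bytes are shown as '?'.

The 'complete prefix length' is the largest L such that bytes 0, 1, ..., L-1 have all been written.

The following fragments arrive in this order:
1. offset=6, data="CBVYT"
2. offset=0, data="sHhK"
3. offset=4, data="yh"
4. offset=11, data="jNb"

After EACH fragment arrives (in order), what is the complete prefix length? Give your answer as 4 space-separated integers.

Answer: 0 4 11 14

Derivation:
Fragment 1: offset=6 data="CBVYT" -> buffer=??????CBVYT??? -> prefix_len=0
Fragment 2: offset=0 data="sHhK" -> buffer=sHhK??CBVYT??? -> prefix_len=4
Fragment 3: offset=4 data="yh" -> buffer=sHhKyhCBVYT??? -> prefix_len=11
Fragment 4: offset=11 data="jNb" -> buffer=sHhKyhCBVYTjNb -> prefix_len=14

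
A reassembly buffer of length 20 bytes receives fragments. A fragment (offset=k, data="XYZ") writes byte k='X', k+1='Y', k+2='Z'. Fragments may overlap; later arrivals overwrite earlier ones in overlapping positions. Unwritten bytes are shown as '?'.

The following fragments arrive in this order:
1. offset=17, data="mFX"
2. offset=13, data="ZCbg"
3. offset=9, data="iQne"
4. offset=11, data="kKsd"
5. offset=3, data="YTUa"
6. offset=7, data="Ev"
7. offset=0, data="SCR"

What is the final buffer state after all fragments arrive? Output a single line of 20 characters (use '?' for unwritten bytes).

Answer: SCRYTUaEviQkKsdbgmFX

Derivation:
Fragment 1: offset=17 data="mFX" -> buffer=?????????????????mFX
Fragment 2: offset=13 data="ZCbg" -> buffer=?????????????ZCbgmFX
Fragment 3: offset=9 data="iQne" -> buffer=?????????iQneZCbgmFX
Fragment 4: offset=11 data="kKsd" -> buffer=?????????iQkKsdbgmFX
Fragment 5: offset=3 data="YTUa" -> buffer=???YTUa??iQkKsdbgmFX
Fragment 6: offset=7 data="Ev" -> buffer=???YTUaEviQkKsdbgmFX
Fragment 7: offset=0 data="SCR" -> buffer=SCRYTUaEviQkKsdbgmFX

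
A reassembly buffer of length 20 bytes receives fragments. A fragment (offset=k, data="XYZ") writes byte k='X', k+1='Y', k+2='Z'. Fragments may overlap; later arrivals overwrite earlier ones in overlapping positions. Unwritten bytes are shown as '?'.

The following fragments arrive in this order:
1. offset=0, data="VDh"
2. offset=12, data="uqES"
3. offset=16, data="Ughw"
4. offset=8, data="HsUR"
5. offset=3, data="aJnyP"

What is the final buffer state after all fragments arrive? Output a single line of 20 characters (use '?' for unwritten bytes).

Fragment 1: offset=0 data="VDh" -> buffer=VDh?????????????????
Fragment 2: offset=12 data="uqES" -> buffer=VDh?????????uqES????
Fragment 3: offset=16 data="Ughw" -> buffer=VDh?????????uqESUghw
Fragment 4: offset=8 data="HsUR" -> buffer=VDh?????HsURuqESUghw
Fragment 5: offset=3 data="aJnyP" -> buffer=VDhaJnyPHsURuqESUghw

Answer: VDhaJnyPHsURuqESUghw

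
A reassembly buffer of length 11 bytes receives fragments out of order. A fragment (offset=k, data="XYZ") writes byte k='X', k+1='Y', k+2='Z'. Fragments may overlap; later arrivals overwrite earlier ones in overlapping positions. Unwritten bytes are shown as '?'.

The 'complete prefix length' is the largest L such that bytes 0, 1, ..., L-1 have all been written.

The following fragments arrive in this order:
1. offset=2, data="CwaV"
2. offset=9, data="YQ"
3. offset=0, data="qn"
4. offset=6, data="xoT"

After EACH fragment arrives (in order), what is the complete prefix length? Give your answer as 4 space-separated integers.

Fragment 1: offset=2 data="CwaV" -> buffer=??CwaV????? -> prefix_len=0
Fragment 2: offset=9 data="YQ" -> buffer=??CwaV???YQ -> prefix_len=0
Fragment 3: offset=0 data="qn" -> buffer=qnCwaV???YQ -> prefix_len=6
Fragment 4: offset=6 data="xoT" -> buffer=qnCwaVxoTYQ -> prefix_len=11

Answer: 0 0 6 11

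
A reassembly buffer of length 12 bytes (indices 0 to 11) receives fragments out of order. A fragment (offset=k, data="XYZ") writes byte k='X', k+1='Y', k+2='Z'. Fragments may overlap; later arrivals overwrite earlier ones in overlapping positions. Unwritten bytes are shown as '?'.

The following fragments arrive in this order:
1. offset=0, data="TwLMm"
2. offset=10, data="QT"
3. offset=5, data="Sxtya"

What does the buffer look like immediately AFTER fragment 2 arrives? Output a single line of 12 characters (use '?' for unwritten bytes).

Answer: TwLMm?????QT

Derivation:
Fragment 1: offset=0 data="TwLMm" -> buffer=TwLMm???????
Fragment 2: offset=10 data="QT" -> buffer=TwLMm?????QT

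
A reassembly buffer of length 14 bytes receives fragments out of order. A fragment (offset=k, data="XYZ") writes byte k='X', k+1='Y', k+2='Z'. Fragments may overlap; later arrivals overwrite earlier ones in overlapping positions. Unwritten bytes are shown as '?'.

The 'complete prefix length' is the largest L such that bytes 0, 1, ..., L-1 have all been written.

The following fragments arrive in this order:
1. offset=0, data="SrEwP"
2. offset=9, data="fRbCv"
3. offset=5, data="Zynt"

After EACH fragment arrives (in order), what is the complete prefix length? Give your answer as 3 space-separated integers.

Fragment 1: offset=0 data="SrEwP" -> buffer=SrEwP????????? -> prefix_len=5
Fragment 2: offset=9 data="fRbCv" -> buffer=SrEwP????fRbCv -> prefix_len=5
Fragment 3: offset=5 data="Zynt" -> buffer=SrEwPZyntfRbCv -> prefix_len=14

Answer: 5 5 14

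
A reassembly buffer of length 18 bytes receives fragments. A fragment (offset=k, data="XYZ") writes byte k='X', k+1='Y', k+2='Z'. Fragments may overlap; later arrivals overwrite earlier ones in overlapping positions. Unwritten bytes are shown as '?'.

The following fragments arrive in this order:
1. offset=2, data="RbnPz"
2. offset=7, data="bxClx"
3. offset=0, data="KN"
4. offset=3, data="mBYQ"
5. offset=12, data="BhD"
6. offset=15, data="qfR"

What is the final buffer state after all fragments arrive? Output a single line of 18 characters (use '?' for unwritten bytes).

Fragment 1: offset=2 data="RbnPz" -> buffer=??RbnPz???????????
Fragment 2: offset=7 data="bxClx" -> buffer=??RbnPzbxClx??????
Fragment 3: offset=0 data="KN" -> buffer=KNRbnPzbxClx??????
Fragment 4: offset=3 data="mBYQ" -> buffer=KNRmBYQbxClx??????
Fragment 5: offset=12 data="BhD" -> buffer=KNRmBYQbxClxBhD???
Fragment 6: offset=15 data="qfR" -> buffer=KNRmBYQbxClxBhDqfR

Answer: KNRmBYQbxClxBhDqfR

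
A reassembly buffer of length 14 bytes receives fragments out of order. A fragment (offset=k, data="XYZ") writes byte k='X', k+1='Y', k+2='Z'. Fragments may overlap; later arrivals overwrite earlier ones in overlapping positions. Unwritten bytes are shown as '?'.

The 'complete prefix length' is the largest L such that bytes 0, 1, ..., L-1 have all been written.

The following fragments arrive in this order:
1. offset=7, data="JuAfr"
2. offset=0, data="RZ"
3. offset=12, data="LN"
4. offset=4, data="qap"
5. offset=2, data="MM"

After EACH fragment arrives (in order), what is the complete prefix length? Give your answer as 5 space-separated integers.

Answer: 0 2 2 2 14

Derivation:
Fragment 1: offset=7 data="JuAfr" -> buffer=???????JuAfr?? -> prefix_len=0
Fragment 2: offset=0 data="RZ" -> buffer=RZ?????JuAfr?? -> prefix_len=2
Fragment 3: offset=12 data="LN" -> buffer=RZ?????JuAfrLN -> prefix_len=2
Fragment 4: offset=4 data="qap" -> buffer=RZ??qapJuAfrLN -> prefix_len=2
Fragment 5: offset=2 data="MM" -> buffer=RZMMqapJuAfrLN -> prefix_len=14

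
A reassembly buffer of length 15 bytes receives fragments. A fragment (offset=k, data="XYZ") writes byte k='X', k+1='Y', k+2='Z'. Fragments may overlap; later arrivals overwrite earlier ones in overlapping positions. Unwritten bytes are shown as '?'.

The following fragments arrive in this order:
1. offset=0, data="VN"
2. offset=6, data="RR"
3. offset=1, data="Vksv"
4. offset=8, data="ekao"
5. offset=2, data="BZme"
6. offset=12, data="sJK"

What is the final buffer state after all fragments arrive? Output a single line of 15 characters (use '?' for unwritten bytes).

Fragment 1: offset=0 data="VN" -> buffer=VN?????????????
Fragment 2: offset=6 data="RR" -> buffer=VN????RR???????
Fragment 3: offset=1 data="Vksv" -> buffer=VVksv?RR???????
Fragment 4: offset=8 data="ekao" -> buffer=VVksv?RRekao???
Fragment 5: offset=2 data="BZme" -> buffer=VVBZmeRRekao???
Fragment 6: offset=12 data="sJK" -> buffer=VVBZmeRRekaosJK

Answer: VVBZmeRRekaosJK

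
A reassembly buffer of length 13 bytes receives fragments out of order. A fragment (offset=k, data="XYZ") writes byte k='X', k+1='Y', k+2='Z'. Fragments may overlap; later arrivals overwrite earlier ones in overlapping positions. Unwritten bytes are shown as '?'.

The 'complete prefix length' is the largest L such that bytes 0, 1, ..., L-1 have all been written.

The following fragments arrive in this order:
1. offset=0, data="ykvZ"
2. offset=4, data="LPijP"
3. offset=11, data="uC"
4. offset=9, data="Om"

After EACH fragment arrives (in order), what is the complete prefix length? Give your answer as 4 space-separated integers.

Answer: 4 9 9 13

Derivation:
Fragment 1: offset=0 data="ykvZ" -> buffer=ykvZ????????? -> prefix_len=4
Fragment 2: offset=4 data="LPijP" -> buffer=ykvZLPijP???? -> prefix_len=9
Fragment 3: offset=11 data="uC" -> buffer=ykvZLPijP??uC -> prefix_len=9
Fragment 4: offset=9 data="Om" -> buffer=ykvZLPijPOmuC -> prefix_len=13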